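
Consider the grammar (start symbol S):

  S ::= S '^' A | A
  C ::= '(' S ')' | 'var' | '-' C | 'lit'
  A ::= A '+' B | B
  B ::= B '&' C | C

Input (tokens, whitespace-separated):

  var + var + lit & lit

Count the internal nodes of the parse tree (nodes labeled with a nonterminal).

12

[S [A [A [A [B [C var]]] + [B [C var]]] + [B [B [C lit]] & [C lit]]]]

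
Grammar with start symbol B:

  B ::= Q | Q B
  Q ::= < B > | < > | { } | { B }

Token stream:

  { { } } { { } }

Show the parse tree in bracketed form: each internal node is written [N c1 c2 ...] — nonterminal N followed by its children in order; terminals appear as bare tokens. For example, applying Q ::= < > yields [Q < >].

[B [Q { [B [Q { }]] }] [B [Q { [B [Q { }]] }]]]

B
Q B
{ B } B
{ Q } B
{ { } } B
{ { } } Q
{ { } } { B }
{ { } } { Q }
{ { } } { { } }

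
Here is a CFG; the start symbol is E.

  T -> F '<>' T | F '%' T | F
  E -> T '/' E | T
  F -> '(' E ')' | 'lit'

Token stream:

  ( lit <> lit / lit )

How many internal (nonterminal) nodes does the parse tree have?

11

[E [T [F ( [E [T [F lit] <> [T [F lit]]] / [E [T [F lit]]]] )]]]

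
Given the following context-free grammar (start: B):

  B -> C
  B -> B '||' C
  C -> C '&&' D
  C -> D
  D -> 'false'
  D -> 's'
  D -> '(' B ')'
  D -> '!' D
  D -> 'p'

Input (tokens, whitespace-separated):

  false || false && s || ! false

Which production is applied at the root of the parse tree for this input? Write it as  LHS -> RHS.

[B [B [B [C [D false]]] || [C [C [D false]] && [D s]]] || [C [D ! [D false]]]]

B -> B '||' C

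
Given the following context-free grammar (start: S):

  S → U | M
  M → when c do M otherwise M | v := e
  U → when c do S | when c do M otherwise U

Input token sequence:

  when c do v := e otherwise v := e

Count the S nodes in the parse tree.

1

[S [M when c do [M v := e] otherwise [M v := e]]]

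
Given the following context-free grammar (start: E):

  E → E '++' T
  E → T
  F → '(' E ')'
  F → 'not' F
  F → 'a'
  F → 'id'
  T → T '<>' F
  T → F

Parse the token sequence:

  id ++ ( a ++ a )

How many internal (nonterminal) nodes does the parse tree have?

12

[E [E [T [F id]]] ++ [T [F ( [E [E [T [F a]]] ++ [T [F a]]] )]]]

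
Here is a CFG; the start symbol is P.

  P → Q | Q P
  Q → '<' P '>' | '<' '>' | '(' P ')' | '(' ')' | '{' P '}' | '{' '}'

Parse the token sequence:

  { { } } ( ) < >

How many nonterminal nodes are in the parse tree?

[P [Q { [P [Q { }]] }] [P [Q ( )] [P [Q < >]]]]

8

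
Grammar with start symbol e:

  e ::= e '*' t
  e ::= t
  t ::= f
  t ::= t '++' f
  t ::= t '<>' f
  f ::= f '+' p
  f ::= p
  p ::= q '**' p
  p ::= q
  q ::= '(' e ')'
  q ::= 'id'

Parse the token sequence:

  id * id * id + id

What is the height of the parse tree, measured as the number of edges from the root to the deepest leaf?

7

[e [e [e [t [f [p [q id]]]]] * [t [f [p [q id]]]]] * [t [f [f [p [q id]]] + [p [q id]]]]]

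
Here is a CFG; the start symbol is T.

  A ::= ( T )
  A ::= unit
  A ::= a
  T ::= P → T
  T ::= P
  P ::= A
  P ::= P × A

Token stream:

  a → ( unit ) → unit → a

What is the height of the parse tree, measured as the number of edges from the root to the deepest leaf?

[T [P [A a]] → [T [P [A ( [T [P [A unit]]] )]] → [T [P [A unit]] → [T [P [A a]]]]]]

7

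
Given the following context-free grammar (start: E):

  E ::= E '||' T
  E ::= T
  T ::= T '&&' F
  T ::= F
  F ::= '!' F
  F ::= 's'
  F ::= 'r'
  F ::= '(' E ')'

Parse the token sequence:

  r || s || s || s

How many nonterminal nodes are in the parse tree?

[E [E [E [E [T [F r]]] || [T [F s]]] || [T [F s]]] || [T [F s]]]

12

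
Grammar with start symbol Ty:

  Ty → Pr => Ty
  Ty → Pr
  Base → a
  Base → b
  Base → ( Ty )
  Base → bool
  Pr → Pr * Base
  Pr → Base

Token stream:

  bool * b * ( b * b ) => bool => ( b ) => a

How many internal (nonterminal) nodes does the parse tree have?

[Ty [Pr [Pr [Pr [Base bool]] * [Base b]] * [Base ( [Ty [Pr [Pr [Base b]] * [Base b]]] )]] => [Ty [Pr [Base bool]] => [Ty [Pr [Base ( [Ty [Pr [Base b]]] )]] => [Ty [Pr [Base a]]]]]]

24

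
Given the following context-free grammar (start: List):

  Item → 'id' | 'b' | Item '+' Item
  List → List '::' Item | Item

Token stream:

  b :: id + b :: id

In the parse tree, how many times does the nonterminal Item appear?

[List [List [List [Item b]] :: [Item [Item id] + [Item b]]] :: [Item id]]

5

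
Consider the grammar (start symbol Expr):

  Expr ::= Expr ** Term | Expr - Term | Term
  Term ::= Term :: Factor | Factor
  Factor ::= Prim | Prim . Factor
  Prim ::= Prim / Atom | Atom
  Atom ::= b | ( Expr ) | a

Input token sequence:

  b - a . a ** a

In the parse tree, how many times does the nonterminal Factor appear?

4

[Expr [Expr [Expr [Term [Factor [Prim [Atom b]]]]] - [Term [Factor [Prim [Atom a]] . [Factor [Prim [Atom a]]]]]] ** [Term [Factor [Prim [Atom a]]]]]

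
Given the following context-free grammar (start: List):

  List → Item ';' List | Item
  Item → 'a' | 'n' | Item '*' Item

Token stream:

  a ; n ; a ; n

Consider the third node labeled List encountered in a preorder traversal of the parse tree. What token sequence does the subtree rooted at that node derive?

[List [Item a] ; [List [Item n] ; [List [Item a] ; [List [Item n]]]]]

a ; n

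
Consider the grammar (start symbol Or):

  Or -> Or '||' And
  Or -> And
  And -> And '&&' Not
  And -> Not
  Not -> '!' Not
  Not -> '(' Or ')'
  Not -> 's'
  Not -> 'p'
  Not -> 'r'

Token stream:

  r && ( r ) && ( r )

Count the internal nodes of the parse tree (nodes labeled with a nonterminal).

[Or [And [And [And [Not r]] && [Not ( [Or [And [Not r]]] )]] && [Not ( [Or [And [Not r]]] )]]]

13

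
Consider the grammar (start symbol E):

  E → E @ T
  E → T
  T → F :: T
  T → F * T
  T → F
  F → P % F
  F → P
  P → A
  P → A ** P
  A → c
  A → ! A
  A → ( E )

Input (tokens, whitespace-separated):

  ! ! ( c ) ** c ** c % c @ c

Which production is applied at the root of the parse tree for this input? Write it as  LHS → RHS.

[E [E [T [F [P [A ! [A ! [A ( [E [T [F [P [A c]]]]] )]]] ** [P [A c] ** [P [A c]]]] % [F [P [A c]]]]]] @ [T [F [P [A c]]]]]

E → E @ T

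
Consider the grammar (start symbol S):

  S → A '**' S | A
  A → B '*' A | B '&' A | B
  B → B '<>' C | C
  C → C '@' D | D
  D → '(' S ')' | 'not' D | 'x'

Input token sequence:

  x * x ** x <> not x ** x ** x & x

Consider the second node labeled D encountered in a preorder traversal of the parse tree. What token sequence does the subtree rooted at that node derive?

[S [A [B [C [D x]]] * [A [B [C [D x]]]]] ** [S [A [B [B [C [D x]]] <> [C [D not [D x]]]]] ** [S [A [B [C [D x]]]] ** [S [A [B [C [D x]]] & [A [B [C [D x]]]]]]]]]

x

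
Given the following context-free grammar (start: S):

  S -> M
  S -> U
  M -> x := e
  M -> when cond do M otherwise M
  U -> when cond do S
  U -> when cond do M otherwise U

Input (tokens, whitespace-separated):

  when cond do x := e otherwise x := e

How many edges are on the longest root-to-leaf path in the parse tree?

[S [M when cond do [M x := e] otherwise [M x := e]]]

3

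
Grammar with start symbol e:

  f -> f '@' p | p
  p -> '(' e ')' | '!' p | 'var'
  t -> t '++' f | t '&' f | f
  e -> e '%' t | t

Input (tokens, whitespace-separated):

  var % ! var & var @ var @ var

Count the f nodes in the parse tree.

5

[e [e [t [f [p var]]]] % [t [t [f [p ! [p var]]]] & [f [f [f [p var]] @ [p var]] @ [p var]]]]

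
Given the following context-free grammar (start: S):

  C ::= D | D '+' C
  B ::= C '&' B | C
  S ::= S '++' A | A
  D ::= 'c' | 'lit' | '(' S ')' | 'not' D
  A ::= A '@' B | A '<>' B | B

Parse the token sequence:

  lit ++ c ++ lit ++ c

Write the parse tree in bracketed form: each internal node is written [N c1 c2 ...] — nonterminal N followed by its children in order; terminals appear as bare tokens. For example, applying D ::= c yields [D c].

[S [S [S [S [A [B [C [D lit]]]]] ++ [A [B [C [D c]]]]] ++ [A [B [C [D lit]]]]] ++ [A [B [C [D c]]]]]

S
S ++ A
S ++ A ++ A
S ++ A ++ A ++ A
A ++ A ++ A ++ A
B ++ A ++ A ++ A
C ++ A ++ A ++ A
D ++ A ++ A ++ A
lit ++ A ++ A ++ A
lit ++ B ++ A ++ A
lit ++ C ++ A ++ A
lit ++ D ++ A ++ A
lit ++ c ++ A ++ A
lit ++ c ++ B ++ A
lit ++ c ++ C ++ A
lit ++ c ++ D ++ A
lit ++ c ++ lit ++ A
lit ++ c ++ lit ++ B
lit ++ c ++ lit ++ C
lit ++ c ++ lit ++ D
lit ++ c ++ lit ++ c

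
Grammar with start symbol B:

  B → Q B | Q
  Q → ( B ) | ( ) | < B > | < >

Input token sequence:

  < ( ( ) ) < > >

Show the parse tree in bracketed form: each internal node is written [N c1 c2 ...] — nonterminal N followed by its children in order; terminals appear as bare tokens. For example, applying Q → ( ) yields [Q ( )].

B
Q
< B >
< Q B >
< ( B ) B >
< ( Q ) B >
< ( ( ) ) B >
< ( ( ) ) Q >
< ( ( ) ) < > >

[B [Q < [B [Q ( [B [Q ( )]] )] [B [Q < >]]] >]]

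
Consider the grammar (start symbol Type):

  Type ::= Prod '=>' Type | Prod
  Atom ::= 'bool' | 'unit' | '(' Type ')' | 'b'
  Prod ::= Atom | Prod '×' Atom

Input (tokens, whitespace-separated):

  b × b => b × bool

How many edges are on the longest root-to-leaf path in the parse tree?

5

[Type [Prod [Prod [Atom b]] × [Atom b]] => [Type [Prod [Prod [Atom b]] × [Atom bool]]]]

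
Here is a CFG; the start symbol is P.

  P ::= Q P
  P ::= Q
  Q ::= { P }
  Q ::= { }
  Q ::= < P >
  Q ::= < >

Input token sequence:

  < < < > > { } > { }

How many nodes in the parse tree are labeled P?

[P [Q < [P [Q < [P [Q < >]] >] [P [Q { }]]] >] [P [Q { }]]]

5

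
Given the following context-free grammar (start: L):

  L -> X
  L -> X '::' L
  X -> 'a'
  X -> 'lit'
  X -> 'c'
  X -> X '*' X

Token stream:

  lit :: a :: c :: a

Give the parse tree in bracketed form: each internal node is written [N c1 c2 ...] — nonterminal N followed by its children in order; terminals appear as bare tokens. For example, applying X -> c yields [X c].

L
X :: L
lit :: L
lit :: X :: L
lit :: a :: L
lit :: a :: X :: L
lit :: a :: c :: L
lit :: a :: c :: X
lit :: a :: c :: a

[L [X lit] :: [L [X a] :: [L [X c] :: [L [X a]]]]]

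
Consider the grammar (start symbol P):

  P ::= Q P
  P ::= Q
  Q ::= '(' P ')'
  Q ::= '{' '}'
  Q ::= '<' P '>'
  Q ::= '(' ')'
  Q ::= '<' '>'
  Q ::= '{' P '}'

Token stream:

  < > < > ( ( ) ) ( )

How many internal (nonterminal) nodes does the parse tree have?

10

[P [Q < >] [P [Q < >] [P [Q ( [P [Q ( )]] )] [P [Q ( )]]]]]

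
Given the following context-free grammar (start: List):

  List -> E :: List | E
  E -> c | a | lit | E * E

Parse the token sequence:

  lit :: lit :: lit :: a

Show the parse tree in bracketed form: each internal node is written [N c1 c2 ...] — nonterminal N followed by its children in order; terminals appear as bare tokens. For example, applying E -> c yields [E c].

[List [E lit] :: [List [E lit] :: [List [E lit] :: [List [E a]]]]]

List
E :: List
lit :: List
lit :: E :: List
lit :: lit :: List
lit :: lit :: E :: List
lit :: lit :: lit :: List
lit :: lit :: lit :: E
lit :: lit :: lit :: a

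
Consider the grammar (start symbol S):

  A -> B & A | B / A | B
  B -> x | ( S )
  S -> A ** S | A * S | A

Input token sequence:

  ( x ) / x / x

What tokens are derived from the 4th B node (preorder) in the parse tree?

x

[S [A [B ( [S [A [B x]]] )] / [A [B x] / [A [B x]]]]]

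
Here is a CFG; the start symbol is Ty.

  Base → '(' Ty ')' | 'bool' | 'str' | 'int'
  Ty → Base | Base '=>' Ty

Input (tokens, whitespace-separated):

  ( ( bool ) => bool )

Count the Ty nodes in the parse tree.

4

[Ty [Base ( [Ty [Base ( [Ty [Base bool]] )] => [Ty [Base bool]]] )]]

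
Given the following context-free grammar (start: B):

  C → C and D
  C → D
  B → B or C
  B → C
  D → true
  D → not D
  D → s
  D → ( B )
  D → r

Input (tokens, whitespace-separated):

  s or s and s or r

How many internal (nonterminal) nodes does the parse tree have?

11

[B [B [B [C [D s]]] or [C [C [D s]] and [D s]]] or [C [D r]]]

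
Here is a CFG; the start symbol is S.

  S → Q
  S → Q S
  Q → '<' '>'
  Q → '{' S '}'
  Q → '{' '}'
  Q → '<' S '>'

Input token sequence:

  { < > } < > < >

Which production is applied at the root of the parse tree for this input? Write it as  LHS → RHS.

[S [Q { [S [Q < >]] }] [S [Q < >] [S [Q < >]]]]

S → Q S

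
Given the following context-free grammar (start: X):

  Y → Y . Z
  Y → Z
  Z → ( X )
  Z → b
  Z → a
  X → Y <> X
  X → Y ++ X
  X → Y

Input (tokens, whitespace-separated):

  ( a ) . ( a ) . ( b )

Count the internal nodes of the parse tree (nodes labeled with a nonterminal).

[X [Y [Y [Y [Z ( [X [Y [Z a]]] )]] . [Z ( [X [Y [Z a]]] )]] . [Z ( [X [Y [Z b]]] )]]]

16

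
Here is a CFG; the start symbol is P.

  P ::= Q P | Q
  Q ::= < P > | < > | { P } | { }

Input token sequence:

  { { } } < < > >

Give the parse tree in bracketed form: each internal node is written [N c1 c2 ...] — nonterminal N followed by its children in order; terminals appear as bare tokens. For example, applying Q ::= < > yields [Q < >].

[P [Q { [P [Q { }]] }] [P [Q < [P [Q < >]] >]]]

P
Q P
{ P } P
{ Q } P
{ { } } P
{ { } } Q
{ { } } < P >
{ { } } < Q >
{ { } } < < > >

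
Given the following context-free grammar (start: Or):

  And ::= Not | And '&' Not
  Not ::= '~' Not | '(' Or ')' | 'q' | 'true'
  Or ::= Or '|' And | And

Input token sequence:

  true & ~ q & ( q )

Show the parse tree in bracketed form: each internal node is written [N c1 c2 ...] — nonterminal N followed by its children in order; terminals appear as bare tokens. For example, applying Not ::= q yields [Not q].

[Or [And [And [And [Not true]] & [Not ~ [Not q]]] & [Not ( [Or [And [Not q]]] )]]]

Or
And
And & Not
And & Not & Not
Not & Not & Not
true & Not & Not
true & ~ Not & Not
true & ~ q & Not
true & ~ q & ( Or )
true & ~ q & ( And )
true & ~ q & ( Not )
true & ~ q & ( q )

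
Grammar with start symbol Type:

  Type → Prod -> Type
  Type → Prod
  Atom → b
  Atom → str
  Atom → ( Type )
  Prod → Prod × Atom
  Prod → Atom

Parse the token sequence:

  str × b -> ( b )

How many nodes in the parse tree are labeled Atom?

4

[Type [Prod [Prod [Atom str]] × [Atom b]] -> [Type [Prod [Atom ( [Type [Prod [Atom b]]] )]]]]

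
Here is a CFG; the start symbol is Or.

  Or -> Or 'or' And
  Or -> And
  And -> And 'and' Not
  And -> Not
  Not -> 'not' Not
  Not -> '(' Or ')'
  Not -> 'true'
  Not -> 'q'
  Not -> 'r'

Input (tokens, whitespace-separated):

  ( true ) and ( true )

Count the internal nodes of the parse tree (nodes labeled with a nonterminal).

11

[Or [And [And [Not ( [Or [And [Not true]]] )]] and [Not ( [Or [And [Not true]]] )]]]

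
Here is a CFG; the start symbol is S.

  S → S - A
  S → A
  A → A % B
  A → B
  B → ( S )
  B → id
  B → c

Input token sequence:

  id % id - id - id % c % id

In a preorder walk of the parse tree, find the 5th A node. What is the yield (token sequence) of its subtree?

id % c

[S [S [S [A [A [B id]] % [B id]]] - [A [B id]]] - [A [A [A [B id]] % [B c]] % [B id]]]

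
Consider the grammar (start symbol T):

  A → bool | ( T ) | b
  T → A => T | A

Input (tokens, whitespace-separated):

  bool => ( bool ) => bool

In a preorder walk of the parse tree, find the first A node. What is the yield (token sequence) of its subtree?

[T [A bool] => [T [A ( [T [A bool]] )] => [T [A bool]]]]

bool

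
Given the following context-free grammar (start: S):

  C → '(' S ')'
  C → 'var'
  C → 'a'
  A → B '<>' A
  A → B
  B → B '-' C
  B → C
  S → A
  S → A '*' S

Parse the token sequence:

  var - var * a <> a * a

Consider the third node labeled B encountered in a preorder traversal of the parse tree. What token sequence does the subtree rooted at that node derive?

[S [A [B [B [C var]] - [C var]]] * [S [A [B [C a]] <> [A [B [C a]]]] * [S [A [B [C a]]]]]]

a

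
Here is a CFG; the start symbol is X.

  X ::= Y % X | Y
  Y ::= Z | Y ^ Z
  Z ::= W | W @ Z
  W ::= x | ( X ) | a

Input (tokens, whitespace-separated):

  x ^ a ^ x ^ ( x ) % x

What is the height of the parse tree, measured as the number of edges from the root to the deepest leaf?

8

[X [Y [Y [Y [Y [Z [W x]]] ^ [Z [W a]]] ^ [Z [W x]]] ^ [Z [W ( [X [Y [Z [W x]]]] )]]] % [X [Y [Z [W x]]]]]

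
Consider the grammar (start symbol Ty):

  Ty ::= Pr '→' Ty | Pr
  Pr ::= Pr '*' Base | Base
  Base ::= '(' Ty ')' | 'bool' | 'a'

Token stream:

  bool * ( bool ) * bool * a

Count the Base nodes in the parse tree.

5

[Ty [Pr [Pr [Pr [Pr [Base bool]] * [Base ( [Ty [Pr [Base bool]]] )]] * [Base bool]] * [Base a]]]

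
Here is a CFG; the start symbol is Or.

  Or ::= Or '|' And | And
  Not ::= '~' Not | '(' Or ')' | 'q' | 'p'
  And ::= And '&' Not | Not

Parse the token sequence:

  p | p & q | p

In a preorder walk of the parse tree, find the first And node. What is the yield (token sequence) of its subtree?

[Or [Or [Or [And [Not p]]] | [And [And [Not p]] & [Not q]]] | [And [Not p]]]

p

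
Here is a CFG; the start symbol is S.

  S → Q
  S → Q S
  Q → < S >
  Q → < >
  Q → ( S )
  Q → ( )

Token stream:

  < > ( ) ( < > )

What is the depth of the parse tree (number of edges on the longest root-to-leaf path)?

6

[S [Q < >] [S [Q ( )] [S [Q ( [S [Q < >]] )]]]]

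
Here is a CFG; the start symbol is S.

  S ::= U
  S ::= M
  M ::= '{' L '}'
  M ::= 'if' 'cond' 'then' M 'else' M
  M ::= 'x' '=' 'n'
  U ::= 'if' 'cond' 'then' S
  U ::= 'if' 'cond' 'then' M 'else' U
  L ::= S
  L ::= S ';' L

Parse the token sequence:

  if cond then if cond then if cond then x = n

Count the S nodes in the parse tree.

[S [U if cond then [S [U if cond then [S [U if cond then [S [M x = n]]]]]]]]

4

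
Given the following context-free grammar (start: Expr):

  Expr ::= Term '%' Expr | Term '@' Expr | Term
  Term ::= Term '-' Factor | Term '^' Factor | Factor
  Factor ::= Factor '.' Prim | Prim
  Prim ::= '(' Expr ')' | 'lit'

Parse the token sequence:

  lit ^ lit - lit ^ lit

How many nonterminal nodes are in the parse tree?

13

[Expr [Term [Term [Term [Term [Factor [Prim lit]]] ^ [Factor [Prim lit]]] - [Factor [Prim lit]]] ^ [Factor [Prim lit]]]]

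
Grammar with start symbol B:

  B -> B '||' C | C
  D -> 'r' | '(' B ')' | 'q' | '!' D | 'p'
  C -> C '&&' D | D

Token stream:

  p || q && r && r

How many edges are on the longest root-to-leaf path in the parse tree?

[B [B [C [D p]]] || [C [C [C [D q]] && [D r]] && [D r]]]

5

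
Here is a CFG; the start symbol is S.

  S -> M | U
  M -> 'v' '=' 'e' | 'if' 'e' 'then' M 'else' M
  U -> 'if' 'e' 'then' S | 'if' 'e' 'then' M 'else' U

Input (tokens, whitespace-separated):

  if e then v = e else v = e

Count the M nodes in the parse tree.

3

[S [M if e then [M v = e] else [M v = e]]]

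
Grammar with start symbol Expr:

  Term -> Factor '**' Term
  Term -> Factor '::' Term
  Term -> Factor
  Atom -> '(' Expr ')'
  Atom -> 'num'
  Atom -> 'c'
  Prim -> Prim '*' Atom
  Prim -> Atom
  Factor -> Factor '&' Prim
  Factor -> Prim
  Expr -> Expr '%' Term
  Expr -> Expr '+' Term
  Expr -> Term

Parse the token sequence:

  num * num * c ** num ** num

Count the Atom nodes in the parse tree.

5

[Expr [Term [Factor [Prim [Prim [Prim [Atom num]] * [Atom num]] * [Atom c]]] ** [Term [Factor [Prim [Atom num]]] ** [Term [Factor [Prim [Atom num]]]]]]]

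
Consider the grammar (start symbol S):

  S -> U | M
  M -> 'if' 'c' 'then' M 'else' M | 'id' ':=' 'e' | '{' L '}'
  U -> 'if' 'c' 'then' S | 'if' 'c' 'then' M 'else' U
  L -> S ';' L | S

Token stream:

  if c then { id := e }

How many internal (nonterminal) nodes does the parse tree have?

[S [U if c then [S [M { [L [S [M id := e]]] }]]]]

7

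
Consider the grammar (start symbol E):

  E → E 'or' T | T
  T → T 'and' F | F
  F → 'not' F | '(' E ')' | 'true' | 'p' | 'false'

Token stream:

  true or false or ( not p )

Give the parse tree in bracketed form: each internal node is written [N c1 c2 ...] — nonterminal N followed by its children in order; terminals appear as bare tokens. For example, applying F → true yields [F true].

E
E or T
E or T or T
T or T or T
F or T or T
true or T or T
true or F or T
true or false or T
true or false or F
true or false or ( E )
true or false or ( T )
true or false or ( F )
true or false or ( not F )
true or false or ( not p )

[E [E [E [T [F true]]] or [T [F false]]] or [T [F ( [E [T [F not [F p]]]] )]]]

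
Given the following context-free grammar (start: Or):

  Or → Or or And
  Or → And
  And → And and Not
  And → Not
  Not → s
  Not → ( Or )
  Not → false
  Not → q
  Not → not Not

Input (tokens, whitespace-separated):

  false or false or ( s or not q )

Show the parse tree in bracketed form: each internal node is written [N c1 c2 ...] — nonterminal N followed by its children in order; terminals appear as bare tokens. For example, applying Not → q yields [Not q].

[Or [Or [Or [And [Not false]]] or [And [Not false]]] or [And [Not ( [Or [Or [And [Not s]]] or [And [Not not [Not q]]]] )]]]

Or
Or or And
Or or And or And
And or And or And
Not or And or And
false or And or And
false or Not or And
false or false or And
false or false or Not
false or false or ( Or )
false or false or ( Or or And )
false or false or ( And or And )
false or false or ( Not or And )
false or false or ( s or And )
false or false or ( s or Not )
false or false or ( s or not Not )
false or false or ( s or not q )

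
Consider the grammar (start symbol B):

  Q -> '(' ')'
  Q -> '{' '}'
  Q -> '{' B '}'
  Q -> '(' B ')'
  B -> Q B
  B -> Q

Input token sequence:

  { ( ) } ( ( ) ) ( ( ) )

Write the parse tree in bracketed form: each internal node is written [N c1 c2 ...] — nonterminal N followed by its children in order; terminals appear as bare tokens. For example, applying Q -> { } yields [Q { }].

[B [Q { [B [Q ( )]] }] [B [Q ( [B [Q ( )]] )] [B [Q ( [B [Q ( )]] )]]]]

B
Q B
{ B } B
{ Q } B
{ ( ) } B
{ ( ) } Q B
{ ( ) } ( B ) B
{ ( ) } ( Q ) B
{ ( ) } ( ( ) ) B
{ ( ) } ( ( ) ) Q
{ ( ) } ( ( ) ) ( B )
{ ( ) } ( ( ) ) ( Q )
{ ( ) } ( ( ) ) ( ( ) )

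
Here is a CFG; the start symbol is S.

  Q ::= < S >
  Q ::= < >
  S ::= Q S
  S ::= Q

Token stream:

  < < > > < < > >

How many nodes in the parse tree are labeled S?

[S [Q < [S [Q < >]] >] [S [Q < [S [Q < >]] >]]]

4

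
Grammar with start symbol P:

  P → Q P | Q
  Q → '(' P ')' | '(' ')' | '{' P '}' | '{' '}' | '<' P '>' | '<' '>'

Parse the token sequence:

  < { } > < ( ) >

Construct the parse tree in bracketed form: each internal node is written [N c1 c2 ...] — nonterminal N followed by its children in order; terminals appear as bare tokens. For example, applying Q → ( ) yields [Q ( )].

P
Q P
< P > P
< Q > P
< { } > P
< { } > Q
< { } > < P >
< { } > < Q >
< { } > < ( ) >

[P [Q < [P [Q { }]] >] [P [Q < [P [Q ( )]] >]]]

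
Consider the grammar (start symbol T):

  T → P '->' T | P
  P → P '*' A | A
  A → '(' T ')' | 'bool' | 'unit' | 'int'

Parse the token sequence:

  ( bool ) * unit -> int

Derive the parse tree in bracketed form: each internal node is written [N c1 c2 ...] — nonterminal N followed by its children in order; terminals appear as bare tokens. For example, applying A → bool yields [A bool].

T
P -> T
P * A -> T
A * A -> T
( T ) * A -> T
( P ) * A -> T
( A ) * A -> T
( bool ) * A -> T
( bool ) * unit -> T
( bool ) * unit -> P
( bool ) * unit -> A
( bool ) * unit -> int

[T [P [P [A ( [T [P [A bool]]] )]] * [A unit]] -> [T [P [A int]]]]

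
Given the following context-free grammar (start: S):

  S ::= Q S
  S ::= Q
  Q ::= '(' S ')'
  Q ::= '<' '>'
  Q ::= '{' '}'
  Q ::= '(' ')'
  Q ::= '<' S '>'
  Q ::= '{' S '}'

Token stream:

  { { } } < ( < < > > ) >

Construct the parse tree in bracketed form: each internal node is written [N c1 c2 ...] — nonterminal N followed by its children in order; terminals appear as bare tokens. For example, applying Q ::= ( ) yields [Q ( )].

S
Q S
{ S } S
{ Q } S
{ { } } S
{ { } } Q
{ { } } < S >
{ { } } < Q >
{ { } } < ( S ) >
{ { } } < ( Q ) >
{ { } } < ( < S > ) >
{ { } } < ( < Q > ) >
{ { } } < ( < < > > ) >

[S [Q { [S [Q { }]] }] [S [Q < [S [Q ( [S [Q < [S [Q < >]] >]] )]] >]]]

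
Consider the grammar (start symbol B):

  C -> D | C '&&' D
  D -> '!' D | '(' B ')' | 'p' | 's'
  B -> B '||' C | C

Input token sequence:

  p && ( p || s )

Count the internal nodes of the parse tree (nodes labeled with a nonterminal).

11

[B [C [C [D p]] && [D ( [B [B [C [D p]]] || [C [D s]]] )]]]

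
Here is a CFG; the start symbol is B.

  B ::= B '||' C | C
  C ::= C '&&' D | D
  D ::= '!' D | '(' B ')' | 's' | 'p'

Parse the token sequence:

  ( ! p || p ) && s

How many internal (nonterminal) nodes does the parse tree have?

[B [C [C [D ( [B [B [C [D ! [D p]]]] || [C [D p]]] )]] && [D s]]]

12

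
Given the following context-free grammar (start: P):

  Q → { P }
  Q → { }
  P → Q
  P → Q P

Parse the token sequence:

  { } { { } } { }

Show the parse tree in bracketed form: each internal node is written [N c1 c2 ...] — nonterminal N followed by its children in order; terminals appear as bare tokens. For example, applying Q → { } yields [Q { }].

[P [Q { }] [P [Q { [P [Q { }]] }] [P [Q { }]]]]

P
Q P
{ } P
{ } Q P
{ } { P } P
{ } { Q } P
{ } { { } } P
{ } { { } } Q
{ } { { } } { }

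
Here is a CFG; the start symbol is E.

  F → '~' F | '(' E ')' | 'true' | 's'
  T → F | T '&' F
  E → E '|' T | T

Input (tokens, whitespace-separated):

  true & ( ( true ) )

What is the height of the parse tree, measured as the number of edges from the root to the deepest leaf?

[E [T [T [F true]] & [F ( [E [T [F ( [E [T [F true]]] )]]] )]]]

9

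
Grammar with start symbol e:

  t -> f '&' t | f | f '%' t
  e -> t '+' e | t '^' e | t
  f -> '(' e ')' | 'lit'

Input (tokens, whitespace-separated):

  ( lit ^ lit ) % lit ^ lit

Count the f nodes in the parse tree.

[e [t [f ( [e [t [f lit]] ^ [e [t [f lit]]]] )] % [t [f lit]]] ^ [e [t [f lit]]]]

5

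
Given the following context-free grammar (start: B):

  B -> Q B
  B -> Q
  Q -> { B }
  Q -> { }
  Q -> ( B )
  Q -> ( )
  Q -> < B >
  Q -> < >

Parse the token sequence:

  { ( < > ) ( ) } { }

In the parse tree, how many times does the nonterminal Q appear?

5

[B [Q { [B [Q ( [B [Q < >]] )] [B [Q ( )]]] }] [B [Q { }]]]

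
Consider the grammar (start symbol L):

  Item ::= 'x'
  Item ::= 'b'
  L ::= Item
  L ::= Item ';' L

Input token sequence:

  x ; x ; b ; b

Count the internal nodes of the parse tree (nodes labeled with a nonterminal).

[L [Item x] ; [L [Item x] ; [L [Item b] ; [L [Item b]]]]]

8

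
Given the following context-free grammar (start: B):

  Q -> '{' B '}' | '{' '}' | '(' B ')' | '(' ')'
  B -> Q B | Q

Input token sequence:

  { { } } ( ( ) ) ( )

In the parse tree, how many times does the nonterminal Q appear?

5

[B [Q { [B [Q { }]] }] [B [Q ( [B [Q ( )]] )] [B [Q ( )]]]]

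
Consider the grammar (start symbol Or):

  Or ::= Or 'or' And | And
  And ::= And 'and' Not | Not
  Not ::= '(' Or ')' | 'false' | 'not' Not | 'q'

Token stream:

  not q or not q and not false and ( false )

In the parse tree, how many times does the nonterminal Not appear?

[Or [Or [And [Not not [Not q]]]] or [And [And [And [Not not [Not q]]] and [Not not [Not false]]] and [Not ( [Or [And [Not false]]] )]]]

8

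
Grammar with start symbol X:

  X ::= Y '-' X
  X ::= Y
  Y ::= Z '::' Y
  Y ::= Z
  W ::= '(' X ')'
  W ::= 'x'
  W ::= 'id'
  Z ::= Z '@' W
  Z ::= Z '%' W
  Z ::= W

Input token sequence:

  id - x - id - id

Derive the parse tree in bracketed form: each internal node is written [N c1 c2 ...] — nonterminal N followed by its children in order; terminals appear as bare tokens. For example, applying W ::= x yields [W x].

X
Y - X
Z - X
W - X
id - X
id - Y - X
id - Z - X
id - W - X
id - x - X
id - x - Y - X
id - x - Z - X
id - x - W - X
id - x - id - X
id - x - id - Y
id - x - id - Z
id - x - id - W
id - x - id - id

[X [Y [Z [W id]]] - [X [Y [Z [W x]]] - [X [Y [Z [W id]]] - [X [Y [Z [W id]]]]]]]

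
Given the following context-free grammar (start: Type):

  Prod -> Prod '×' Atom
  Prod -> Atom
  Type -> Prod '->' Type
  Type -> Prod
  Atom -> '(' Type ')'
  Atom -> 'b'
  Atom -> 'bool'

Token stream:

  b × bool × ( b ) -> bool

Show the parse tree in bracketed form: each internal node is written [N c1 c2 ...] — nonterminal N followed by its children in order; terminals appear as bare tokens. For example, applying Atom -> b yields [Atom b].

[Type [Prod [Prod [Prod [Atom b]] × [Atom bool]] × [Atom ( [Type [Prod [Atom b]]] )]] -> [Type [Prod [Atom bool]]]]

Type
Prod -> Type
Prod × Atom -> Type
Prod × Atom × Atom -> Type
Atom × Atom × Atom -> Type
b × Atom × Atom -> Type
b × bool × Atom -> Type
b × bool × ( Type ) -> Type
b × bool × ( Prod ) -> Type
b × bool × ( Atom ) -> Type
b × bool × ( b ) -> Type
b × bool × ( b ) -> Prod
b × bool × ( b ) -> Atom
b × bool × ( b ) -> bool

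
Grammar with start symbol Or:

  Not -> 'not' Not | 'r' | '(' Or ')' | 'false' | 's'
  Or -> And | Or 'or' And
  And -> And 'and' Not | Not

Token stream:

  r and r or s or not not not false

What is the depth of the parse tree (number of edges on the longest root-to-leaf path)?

[Or [Or [Or [And [And [Not r]] and [Not r]]] or [And [Not s]]] or [And [Not not [Not not [Not not [Not false]]]]]]

6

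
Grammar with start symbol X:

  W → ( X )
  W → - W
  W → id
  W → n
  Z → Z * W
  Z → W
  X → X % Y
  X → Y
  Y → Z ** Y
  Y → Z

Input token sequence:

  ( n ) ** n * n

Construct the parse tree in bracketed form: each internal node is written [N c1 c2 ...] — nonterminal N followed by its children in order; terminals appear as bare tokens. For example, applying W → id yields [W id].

X
Y
Z ** Y
W ** Y
( X ) ** Y
( Y ) ** Y
( Z ) ** Y
( W ) ** Y
( n ) ** Y
( n ) ** Z
( n ) ** Z * W
( n ) ** W * W
( n ) ** n * W
( n ) ** n * n

[X [Y [Z [W ( [X [Y [Z [W n]]]] )]] ** [Y [Z [Z [W n]] * [W n]]]]]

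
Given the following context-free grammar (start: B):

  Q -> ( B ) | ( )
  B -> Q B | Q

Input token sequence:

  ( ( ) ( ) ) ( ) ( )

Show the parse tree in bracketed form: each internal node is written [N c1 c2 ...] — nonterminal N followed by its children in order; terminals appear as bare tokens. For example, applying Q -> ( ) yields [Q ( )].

[B [Q ( [B [Q ( )] [B [Q ( )]]] )] [B [Q ( )] [B [Q ( )]]]]

B
Q B
( B ) B
( Q B ) B
( ( ) B ) B
( ( ) Q ) B
( ( ) ( ) ) B
( ( ) ( ) ) Q B
( ( ) ( ) ) ( ) B
( ( ) ( ) ) ( ) Q
( ( ) ( ) ) ( ) ( )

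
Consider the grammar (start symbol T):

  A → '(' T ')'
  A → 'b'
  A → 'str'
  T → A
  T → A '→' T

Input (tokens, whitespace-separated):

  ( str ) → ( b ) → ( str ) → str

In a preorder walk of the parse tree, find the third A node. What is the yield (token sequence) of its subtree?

( b )

[T [A ( [T [A str]] )] → [T [A ( [T [A b]] )] → [T [A ( [T [A str]] )] → [T [A str]]]]]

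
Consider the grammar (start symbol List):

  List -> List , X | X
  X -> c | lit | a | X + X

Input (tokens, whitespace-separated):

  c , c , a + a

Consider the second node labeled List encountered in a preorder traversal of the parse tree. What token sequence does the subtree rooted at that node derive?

c , c

[List [List [List [X c]] , [X c]] , [X [X a] + [X a]]]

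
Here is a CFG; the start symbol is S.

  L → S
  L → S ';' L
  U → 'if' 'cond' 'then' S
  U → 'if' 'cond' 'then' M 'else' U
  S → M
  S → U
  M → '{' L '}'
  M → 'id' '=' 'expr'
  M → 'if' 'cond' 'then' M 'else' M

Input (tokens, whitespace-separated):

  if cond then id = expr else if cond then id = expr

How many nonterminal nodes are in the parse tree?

6

[S [U if cond then [M id = expr] else [U if cond then [S [M id = expr]]]]]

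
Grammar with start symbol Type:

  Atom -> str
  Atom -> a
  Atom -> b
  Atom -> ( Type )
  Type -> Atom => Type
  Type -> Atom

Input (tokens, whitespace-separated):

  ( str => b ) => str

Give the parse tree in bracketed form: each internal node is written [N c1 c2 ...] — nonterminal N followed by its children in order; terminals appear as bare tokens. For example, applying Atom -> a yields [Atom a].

Type
Atom => Type
( Type ) => Type
( Atom => Type ) => Type
( str => Type ) => Type
( str => Atom ) => Type
( str => b ) => Type
( str => b ) => Atom
( str => b ) => str

[Type [Atom ( [Type [Atom str] => [Type [Atom b]]] )] => [Type [Atom str]]]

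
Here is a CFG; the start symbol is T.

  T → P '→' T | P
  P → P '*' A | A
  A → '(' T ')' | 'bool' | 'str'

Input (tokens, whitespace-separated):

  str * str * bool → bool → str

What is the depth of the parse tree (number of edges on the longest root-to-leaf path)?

5

[T [P [P [P [A str]] * [A str]] * [A bool]] → [T [P [A bool]] → [T [P [A str]]]]]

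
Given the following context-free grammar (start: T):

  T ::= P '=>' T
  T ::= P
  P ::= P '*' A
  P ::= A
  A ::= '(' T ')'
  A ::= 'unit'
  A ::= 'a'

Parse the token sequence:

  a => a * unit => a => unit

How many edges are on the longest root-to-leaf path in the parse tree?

[T [P [A a]] => [T [P [P [A a]] * [A unit]] => [T [P [A a]] => [T [P [A unit]]]]]]

6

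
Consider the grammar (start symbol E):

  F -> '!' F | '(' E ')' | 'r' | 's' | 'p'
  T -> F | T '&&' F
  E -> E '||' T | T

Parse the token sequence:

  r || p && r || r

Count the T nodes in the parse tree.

4

[E [E [E [T [F r]]] || [T [T [F p]] && [F r]]] || [T [F r]]]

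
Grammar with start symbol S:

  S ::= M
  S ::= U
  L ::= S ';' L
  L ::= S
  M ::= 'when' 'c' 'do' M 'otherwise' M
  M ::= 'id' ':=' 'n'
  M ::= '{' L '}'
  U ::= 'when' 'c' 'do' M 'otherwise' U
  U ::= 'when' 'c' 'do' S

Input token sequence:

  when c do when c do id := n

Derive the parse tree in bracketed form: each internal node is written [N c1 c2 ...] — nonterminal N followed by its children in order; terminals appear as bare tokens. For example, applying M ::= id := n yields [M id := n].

[S [U when c do [S [U when c do [S [M id := n]]]]]]

S
U
when c do S
when c do U
when c do when c do S
when c do when c do M
when c do when c do id := n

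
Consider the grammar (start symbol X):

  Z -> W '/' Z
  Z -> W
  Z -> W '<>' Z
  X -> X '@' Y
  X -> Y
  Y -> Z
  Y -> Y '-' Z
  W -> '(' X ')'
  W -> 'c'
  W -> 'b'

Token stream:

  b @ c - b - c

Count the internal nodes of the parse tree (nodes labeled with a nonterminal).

14

[X [X [Y [Z [W b]]]] @ [Y [Y [Y [Z [W c]]] - [Z [W b]]] - [Z [W c]]]]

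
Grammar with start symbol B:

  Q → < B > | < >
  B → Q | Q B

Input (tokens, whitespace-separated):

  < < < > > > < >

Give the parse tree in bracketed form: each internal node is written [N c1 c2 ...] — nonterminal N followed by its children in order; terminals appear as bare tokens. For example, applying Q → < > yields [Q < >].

[B [Q < [B [Q < [B [Q < >]] >]] >] [B [Q < >]]]

B
Q B
< B > B
< Q > B
< < B > > B
< < Q > > B
< < < > > > B
< < < > > > Q
< < < > > > < >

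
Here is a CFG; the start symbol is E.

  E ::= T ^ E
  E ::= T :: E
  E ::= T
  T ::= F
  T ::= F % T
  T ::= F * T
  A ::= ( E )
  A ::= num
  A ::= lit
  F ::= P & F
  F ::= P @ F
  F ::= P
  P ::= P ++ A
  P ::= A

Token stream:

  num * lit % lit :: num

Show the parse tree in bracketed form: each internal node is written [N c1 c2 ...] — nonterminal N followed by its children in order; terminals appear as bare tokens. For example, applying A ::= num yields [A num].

E
T :: E
F * T :: E
P * T :: E
A * T :: E
num * T :: E
num * F % T :: E
num * P % T :: E
num * A % T :: E
num * lit % T :: E
num * lit % F :: E
num * lit % P :: E
num * lit % A :: E
num * lit % lit :: E
num * lit % lit :: T
num * lit % lit :: F
num * lit % lit :: P
num * lit % lit :: A
num * lit % lit :: num

[E [T [F [P [A num]]] * [T [F [P [A lit]]] % [T [F [P [A lit]]]]]] :: [E [T [F [P [A num]]]]]]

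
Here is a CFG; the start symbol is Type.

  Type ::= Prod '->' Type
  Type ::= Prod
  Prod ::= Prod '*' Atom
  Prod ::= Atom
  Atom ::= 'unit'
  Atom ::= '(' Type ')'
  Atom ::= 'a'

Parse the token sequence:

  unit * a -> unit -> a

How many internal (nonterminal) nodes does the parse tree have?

11

[Type [Prod [Prod [Atom unit]] * [Atom a]] -> [Type [Prod [Atom unit]] -> [Type [Prod [Atom a]]]]]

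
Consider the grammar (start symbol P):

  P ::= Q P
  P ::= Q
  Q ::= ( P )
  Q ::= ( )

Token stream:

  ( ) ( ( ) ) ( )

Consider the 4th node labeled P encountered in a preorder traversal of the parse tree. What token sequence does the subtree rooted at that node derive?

( )

[P [Q ( )] [P [Q ( [P [Q ( )]] )] [P [Q ( )]]]]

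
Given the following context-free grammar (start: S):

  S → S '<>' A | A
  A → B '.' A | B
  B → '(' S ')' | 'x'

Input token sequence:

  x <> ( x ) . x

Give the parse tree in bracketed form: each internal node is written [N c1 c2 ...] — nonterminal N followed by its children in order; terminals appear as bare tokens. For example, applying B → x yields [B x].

S
S <> A
A <> A
B <> A
x <> A
x <> B . A
x <> ( S ) . A
x <> ( A ) . A
x <> ( B ) . A
x <> ( x ) . A
x <> ( x ) . B
x <> ( x ) . x

[S [S [A [B x]]] <> [A [B ( [S [A [B x]]] )] . [A [B x]]]]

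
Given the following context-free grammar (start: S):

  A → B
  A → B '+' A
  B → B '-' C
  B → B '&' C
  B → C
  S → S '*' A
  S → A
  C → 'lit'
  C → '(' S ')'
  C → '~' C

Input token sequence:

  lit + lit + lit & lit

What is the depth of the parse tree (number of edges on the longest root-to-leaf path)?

[S [A [B [C lit]] + [A [B [C lit]] + [A [B [B [C lit]] & [C lit]]]]]]

7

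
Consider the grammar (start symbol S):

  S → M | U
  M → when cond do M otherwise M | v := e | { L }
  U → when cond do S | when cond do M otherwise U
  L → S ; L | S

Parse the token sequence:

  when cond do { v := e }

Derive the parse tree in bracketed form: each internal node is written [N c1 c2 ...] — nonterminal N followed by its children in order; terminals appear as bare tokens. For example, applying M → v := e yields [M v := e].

S
U
when cond do S
when cond do M
when cond do { L }
when cond do { S }
when cond do { M }
when cond do { v := e }

[S [U when cond do [S [M { [L [S [M v := e]]] }]]]]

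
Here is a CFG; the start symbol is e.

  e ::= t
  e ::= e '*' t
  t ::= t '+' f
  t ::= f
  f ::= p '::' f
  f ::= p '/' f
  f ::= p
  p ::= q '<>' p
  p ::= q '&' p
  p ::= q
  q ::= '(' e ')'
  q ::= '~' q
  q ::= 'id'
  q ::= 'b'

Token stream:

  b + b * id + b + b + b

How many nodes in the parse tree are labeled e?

[e [e [t [t [f [p [q b]]]] + [f [p [q b]]]]] * [t [t [t [t [f [p [q id]]]] + [f [p [q b]]]] + [f [p [q b]]]] + [f [p [q b]]]]]

2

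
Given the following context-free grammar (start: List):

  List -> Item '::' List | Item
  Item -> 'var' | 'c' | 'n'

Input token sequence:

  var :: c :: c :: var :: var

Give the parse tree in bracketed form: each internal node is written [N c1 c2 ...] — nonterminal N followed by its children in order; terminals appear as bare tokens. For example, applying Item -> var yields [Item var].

List
Item :: List
var :: List
var :: Item :: List
var :: c :: List
var :: c :: Item :: List
var :: c :: c :: List
var :: c :: c :: Item :: List
var :: c :: c :: var :: List
var :: c :: c :: var :: Item
var :: c :: c :: var :: var

[List [Item var] :: [List [Item c] :: [List [Item c] :: [List [Item var] :: [List [Item var]]]]]]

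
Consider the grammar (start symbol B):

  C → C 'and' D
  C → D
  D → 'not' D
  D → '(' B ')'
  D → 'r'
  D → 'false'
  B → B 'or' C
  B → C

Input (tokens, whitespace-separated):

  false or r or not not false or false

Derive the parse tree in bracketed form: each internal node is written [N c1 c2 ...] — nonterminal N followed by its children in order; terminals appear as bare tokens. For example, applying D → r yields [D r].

[B [B [B [B [C [D false]]] or [C [D r]]] or [C [D not [D not [D false]]]]] or [C [D false]]]

B
B or C
B or C or C
B or C or C or C
C or C or C or C
D or C or C or C
false or C or C or C
false or D or C or C
false or r or C or C
false or r or D or C
false or r or not D or C
false or r or not not D or C
false or r or not not false or C
false or r or not not false or D
false or r or not not false or false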